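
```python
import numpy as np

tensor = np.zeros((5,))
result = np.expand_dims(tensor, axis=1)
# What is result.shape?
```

(5, 1)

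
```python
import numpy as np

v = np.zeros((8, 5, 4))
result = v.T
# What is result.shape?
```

(4, 5, 8)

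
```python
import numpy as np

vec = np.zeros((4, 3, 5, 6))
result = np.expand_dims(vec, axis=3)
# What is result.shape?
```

(4, 3, 5, 1, 6)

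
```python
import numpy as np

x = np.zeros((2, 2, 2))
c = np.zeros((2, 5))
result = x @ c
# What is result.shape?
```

(2, 2, 5)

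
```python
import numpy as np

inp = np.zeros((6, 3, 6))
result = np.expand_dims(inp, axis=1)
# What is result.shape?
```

(6, 1, 3, 6)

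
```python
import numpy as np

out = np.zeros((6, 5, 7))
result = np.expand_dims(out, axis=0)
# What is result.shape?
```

(1, 6, 5, 7)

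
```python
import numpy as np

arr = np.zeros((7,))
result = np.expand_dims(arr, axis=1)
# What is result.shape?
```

(7, 1)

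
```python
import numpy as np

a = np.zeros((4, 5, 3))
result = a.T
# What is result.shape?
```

(3, 5, 4)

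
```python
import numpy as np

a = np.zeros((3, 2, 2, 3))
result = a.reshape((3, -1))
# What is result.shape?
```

(3, 12)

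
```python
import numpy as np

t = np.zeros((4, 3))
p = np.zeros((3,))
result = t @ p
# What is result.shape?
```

(4,)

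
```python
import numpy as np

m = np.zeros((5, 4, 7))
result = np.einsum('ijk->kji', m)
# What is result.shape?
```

(7, 4, 5)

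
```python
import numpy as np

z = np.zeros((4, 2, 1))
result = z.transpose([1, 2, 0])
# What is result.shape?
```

(2, 1, 4)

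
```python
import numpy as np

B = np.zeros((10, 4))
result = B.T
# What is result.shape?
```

(4, 10)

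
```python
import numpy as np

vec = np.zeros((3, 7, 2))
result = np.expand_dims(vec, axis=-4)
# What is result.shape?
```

(1, 3, 7, 2)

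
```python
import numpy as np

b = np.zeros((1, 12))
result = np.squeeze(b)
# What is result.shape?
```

(12,)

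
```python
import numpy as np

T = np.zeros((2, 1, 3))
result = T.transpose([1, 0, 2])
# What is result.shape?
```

(1, 2, 3)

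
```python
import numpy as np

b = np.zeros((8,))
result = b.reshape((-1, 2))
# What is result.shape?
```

(4, 2)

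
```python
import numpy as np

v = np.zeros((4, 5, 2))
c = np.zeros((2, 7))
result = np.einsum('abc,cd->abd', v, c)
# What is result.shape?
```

(4, 5, 7)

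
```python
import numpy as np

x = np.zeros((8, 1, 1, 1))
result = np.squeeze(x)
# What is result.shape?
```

(8,)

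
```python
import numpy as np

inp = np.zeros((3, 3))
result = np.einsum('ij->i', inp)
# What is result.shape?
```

(3,)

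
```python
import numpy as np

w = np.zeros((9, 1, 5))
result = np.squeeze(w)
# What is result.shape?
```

(9, 5)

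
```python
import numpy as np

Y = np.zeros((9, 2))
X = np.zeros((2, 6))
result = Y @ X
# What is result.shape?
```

(9, 6)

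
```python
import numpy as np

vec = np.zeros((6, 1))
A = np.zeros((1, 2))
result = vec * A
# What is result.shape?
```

(6, 2)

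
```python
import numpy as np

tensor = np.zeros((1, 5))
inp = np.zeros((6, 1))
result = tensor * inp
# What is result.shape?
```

(6, 5)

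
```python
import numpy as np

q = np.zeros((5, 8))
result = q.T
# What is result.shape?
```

(8, 5)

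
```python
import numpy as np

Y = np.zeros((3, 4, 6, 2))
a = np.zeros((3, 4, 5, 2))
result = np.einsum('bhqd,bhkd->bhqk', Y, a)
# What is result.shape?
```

(3, 4, 6, 5)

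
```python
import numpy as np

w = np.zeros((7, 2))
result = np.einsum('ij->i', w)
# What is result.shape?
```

(7,)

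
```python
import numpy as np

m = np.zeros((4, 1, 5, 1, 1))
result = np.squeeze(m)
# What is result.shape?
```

(4, 5)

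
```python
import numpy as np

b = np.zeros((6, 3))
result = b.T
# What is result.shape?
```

(3, 6)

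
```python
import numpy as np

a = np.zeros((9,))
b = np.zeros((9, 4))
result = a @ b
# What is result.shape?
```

(4,)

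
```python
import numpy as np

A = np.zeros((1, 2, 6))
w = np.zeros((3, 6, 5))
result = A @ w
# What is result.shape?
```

(3, 2, 5)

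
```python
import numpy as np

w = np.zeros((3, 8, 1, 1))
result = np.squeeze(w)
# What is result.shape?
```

(3, 8)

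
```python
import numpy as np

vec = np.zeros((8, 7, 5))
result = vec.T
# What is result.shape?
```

(5, 7, 8)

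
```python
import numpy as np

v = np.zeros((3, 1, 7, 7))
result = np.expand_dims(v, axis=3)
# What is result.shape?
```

(3, 1, 7, 1, 7)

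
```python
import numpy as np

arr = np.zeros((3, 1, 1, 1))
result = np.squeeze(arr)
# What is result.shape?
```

(3,)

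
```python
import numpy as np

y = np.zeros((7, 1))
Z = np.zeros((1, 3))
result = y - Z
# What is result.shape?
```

(7, 3)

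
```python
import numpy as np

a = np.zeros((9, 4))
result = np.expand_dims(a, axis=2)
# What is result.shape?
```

(9, 4, 1)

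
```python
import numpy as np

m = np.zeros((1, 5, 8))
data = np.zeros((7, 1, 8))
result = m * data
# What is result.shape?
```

(7, 5, 8)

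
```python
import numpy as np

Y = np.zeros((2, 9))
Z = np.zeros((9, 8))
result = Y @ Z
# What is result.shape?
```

(2, 8)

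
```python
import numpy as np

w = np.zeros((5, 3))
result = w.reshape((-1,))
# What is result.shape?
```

(15,)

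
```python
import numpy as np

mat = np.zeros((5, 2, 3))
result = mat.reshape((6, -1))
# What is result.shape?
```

(6, 5)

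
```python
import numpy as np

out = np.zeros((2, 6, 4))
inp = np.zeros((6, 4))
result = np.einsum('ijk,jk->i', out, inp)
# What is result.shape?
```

(2,)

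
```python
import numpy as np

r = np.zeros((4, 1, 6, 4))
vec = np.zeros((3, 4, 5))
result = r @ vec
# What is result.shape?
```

(4, 3, 6, 5)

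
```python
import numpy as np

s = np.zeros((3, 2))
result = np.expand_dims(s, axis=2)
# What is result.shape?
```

(3, 2, 1)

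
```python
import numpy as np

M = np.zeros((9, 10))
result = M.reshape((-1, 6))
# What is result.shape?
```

(15, 6)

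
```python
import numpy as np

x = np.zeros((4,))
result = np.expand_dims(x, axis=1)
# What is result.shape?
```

(4, 1)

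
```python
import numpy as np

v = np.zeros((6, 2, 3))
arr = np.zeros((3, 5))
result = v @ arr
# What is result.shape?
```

(6, 2, 5)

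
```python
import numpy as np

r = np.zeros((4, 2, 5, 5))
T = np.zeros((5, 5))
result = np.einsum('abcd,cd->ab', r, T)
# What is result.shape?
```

(4, 2)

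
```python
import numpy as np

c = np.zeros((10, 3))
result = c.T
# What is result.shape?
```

(3, 10)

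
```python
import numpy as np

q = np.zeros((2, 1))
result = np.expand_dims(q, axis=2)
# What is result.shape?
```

(2, 1, 1)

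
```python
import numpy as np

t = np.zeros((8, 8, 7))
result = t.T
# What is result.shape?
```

(7, 8, 8)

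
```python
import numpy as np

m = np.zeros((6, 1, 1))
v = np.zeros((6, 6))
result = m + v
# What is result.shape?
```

(6, 6, 6)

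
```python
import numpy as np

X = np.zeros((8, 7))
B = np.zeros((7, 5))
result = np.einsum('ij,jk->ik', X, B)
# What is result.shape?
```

(8, 5)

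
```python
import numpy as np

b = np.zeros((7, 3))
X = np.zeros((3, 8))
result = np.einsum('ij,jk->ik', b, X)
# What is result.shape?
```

(7, 8)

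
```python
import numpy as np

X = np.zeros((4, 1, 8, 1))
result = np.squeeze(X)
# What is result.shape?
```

(4, 8)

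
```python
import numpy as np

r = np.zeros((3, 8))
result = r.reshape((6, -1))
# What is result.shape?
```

(6, 4)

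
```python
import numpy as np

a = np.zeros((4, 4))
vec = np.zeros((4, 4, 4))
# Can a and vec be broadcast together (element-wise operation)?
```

Yes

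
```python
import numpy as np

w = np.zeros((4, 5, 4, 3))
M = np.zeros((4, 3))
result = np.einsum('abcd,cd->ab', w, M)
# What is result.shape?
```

(4, 5)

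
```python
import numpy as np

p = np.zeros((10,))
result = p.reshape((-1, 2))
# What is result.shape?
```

(5, 2)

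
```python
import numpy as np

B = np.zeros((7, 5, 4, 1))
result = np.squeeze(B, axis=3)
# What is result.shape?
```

(7, 5, 4)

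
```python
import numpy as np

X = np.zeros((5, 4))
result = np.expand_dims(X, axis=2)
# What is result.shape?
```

(5, 4, 1)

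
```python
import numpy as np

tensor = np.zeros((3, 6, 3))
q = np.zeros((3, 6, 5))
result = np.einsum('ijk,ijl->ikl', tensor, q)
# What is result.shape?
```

(3, 3, 5)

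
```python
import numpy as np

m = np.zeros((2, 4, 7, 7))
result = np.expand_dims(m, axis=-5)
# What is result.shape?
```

(1, 2, 4, 7, 7)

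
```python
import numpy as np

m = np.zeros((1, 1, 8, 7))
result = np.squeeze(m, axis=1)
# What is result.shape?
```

(1, 8, 7)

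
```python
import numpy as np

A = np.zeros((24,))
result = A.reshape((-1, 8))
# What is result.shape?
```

(3, 8)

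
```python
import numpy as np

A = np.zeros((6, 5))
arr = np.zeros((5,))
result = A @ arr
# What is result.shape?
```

(6,)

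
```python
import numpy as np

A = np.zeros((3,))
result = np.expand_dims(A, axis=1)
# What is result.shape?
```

(3, 1)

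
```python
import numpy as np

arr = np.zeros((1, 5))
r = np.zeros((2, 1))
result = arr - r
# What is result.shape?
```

(2, 5)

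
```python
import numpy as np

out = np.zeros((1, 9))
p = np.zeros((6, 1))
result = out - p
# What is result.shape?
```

(6, 9)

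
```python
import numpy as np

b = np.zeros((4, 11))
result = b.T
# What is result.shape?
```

(11, 4)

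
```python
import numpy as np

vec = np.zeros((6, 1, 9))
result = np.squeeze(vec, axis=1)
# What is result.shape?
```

(6, 9)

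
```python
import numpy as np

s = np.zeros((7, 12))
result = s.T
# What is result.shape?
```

(12, 7)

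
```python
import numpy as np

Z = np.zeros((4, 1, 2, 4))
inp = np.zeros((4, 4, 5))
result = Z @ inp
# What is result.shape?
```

(4, 4, 2, 5)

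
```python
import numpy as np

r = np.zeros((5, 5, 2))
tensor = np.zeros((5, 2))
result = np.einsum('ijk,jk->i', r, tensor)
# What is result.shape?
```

(5,)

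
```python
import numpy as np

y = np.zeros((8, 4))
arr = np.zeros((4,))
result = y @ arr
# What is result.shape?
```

(8,)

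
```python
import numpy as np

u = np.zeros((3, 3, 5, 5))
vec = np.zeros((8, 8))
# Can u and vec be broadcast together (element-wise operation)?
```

No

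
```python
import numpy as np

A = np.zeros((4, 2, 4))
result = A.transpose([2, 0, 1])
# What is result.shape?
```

(4, 4, 2)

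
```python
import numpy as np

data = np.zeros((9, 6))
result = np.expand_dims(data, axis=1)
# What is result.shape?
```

(9, 1, 6)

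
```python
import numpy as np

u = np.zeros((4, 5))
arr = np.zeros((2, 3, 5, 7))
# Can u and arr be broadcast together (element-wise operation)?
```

No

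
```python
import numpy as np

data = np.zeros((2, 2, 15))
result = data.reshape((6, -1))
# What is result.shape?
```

(6, 10)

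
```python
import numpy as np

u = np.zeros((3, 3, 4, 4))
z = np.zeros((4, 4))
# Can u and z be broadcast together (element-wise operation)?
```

Yes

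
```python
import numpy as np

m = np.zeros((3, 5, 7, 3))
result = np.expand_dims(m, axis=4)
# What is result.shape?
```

(3, 5, 7, 3, 1)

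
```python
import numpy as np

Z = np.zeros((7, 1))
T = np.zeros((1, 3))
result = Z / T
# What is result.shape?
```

(7, 3)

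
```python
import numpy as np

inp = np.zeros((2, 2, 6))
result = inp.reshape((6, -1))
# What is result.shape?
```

(6, 4)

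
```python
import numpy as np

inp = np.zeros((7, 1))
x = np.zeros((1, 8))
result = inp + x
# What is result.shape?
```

(7, 8)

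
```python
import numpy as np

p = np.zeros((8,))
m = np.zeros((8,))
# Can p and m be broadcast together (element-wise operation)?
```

Yes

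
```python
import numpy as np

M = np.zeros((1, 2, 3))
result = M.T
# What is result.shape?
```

(3, 2, 1)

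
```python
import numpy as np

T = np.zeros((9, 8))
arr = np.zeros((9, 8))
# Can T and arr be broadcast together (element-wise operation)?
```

Yes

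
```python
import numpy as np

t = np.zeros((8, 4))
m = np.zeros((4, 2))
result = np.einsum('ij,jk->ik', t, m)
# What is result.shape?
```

(8, 2)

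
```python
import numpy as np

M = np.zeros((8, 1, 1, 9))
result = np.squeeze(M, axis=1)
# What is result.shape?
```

(8, 1, 9)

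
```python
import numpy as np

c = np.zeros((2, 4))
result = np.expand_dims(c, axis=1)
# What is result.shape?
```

(2, 1, 4)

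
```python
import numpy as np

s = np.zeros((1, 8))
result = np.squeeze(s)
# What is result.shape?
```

(8,)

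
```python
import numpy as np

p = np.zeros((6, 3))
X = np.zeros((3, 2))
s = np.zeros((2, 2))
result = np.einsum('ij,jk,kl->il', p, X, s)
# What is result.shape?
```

(6, 2)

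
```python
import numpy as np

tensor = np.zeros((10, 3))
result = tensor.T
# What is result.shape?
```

(3, 10)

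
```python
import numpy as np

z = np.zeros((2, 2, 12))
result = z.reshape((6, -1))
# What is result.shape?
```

(6, 8)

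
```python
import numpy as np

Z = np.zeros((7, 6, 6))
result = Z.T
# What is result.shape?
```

(6, 6, 7)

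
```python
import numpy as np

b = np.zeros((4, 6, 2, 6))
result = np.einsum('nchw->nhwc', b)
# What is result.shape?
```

(4, 2, 6, 6)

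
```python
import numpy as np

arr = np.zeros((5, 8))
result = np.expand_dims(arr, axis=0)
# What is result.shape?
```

(1, 5, 8)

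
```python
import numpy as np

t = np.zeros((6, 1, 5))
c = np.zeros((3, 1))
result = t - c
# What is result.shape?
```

(6, 3, 5)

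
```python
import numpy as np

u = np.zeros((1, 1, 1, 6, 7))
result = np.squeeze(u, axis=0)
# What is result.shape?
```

(1, 1, 6, 7)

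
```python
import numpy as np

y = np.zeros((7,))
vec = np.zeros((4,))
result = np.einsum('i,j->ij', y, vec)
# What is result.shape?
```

(7, 4)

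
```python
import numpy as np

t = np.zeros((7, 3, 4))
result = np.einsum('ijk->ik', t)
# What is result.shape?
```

(7, 4)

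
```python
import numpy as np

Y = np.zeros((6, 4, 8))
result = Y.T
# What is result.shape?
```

(8, 4, 6)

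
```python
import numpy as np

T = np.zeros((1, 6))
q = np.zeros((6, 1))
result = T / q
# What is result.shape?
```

(6, 6)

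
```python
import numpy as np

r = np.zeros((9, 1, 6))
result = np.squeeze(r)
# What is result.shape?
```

(9, 6)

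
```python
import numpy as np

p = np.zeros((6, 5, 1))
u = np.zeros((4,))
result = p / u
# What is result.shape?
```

(6, 5, 4)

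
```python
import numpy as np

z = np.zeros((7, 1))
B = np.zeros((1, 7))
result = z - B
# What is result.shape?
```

(7, 7)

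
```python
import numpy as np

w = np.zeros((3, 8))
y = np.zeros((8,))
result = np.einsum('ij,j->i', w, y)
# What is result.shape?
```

(3,)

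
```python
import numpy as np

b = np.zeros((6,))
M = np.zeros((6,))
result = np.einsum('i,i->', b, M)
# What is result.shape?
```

()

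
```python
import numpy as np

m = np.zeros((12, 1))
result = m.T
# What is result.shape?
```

(1, 12)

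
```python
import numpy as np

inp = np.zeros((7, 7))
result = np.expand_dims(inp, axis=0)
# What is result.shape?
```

(1, 7, 7)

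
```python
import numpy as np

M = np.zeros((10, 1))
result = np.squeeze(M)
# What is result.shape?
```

(10,)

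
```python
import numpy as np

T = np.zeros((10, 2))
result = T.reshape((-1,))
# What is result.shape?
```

(20,)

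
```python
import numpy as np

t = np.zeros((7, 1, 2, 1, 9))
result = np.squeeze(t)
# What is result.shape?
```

(7, 2, 9)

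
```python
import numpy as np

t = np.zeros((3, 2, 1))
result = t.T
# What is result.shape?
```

(1, 2, 3)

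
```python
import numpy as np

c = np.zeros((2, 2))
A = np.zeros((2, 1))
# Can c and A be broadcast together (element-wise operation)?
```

Yes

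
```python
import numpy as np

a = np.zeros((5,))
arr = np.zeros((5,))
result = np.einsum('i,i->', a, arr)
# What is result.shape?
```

()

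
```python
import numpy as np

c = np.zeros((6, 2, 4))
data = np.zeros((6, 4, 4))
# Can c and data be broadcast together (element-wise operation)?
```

No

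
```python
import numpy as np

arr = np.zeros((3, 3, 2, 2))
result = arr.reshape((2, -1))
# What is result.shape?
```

(2, 18)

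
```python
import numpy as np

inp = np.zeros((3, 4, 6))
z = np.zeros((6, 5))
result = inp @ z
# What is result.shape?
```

(3, 4, 5)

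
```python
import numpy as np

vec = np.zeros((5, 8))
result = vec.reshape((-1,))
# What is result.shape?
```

(40,)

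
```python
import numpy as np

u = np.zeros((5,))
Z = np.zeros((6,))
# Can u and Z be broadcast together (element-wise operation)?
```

No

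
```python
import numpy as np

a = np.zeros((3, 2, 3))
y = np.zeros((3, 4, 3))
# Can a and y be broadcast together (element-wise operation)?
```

No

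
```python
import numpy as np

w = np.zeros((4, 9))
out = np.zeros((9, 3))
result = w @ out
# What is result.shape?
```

(4, 3)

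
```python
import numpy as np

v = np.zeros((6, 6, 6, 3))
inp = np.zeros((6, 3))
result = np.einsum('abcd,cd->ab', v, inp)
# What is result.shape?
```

(6, 6)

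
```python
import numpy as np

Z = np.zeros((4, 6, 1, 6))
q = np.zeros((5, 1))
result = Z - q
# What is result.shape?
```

(4, 6, 5, 6)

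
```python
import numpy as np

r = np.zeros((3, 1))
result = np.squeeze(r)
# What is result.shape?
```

(3,)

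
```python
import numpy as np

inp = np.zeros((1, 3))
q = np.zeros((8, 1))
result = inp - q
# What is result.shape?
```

(8, 3)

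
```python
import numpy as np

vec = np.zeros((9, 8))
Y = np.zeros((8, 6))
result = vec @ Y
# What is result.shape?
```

(9, 6)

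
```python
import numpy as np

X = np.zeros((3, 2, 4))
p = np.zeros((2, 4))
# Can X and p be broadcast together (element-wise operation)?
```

Yes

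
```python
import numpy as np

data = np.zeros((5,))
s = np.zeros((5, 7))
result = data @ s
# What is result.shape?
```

(7,)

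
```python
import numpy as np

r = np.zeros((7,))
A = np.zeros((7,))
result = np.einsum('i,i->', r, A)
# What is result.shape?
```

()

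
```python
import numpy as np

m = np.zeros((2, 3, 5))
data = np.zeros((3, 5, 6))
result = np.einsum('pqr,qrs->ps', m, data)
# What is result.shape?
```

(2, 6)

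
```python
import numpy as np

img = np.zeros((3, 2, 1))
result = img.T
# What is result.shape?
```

(1, 2, 3)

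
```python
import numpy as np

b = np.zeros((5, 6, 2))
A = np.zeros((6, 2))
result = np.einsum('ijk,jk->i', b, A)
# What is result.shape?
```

(5,)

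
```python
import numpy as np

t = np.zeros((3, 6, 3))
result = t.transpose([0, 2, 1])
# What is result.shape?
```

(3, 3, 6)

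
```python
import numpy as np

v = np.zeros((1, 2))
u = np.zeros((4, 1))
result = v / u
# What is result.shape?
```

(4, 2)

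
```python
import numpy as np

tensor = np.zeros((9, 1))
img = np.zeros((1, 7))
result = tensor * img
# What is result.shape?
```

(9, 7)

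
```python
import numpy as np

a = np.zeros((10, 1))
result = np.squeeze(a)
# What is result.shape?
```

(10,)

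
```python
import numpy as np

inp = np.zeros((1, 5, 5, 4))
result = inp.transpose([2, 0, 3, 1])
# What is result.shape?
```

(5, 1, 4, 5)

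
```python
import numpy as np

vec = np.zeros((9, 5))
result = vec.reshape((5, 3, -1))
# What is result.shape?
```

(5, 3, 3)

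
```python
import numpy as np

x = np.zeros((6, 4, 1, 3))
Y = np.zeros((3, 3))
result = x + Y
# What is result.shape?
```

(6, 4, 3, 3)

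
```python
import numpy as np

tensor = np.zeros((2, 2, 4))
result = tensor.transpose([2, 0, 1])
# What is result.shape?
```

(4, 2, 2)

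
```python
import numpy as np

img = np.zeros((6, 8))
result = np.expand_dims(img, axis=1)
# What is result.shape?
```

(6, 1, 8)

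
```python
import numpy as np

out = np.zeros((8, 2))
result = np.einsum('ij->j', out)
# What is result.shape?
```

(2,)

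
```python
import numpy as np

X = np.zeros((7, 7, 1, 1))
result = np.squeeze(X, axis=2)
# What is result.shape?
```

(7, 7, 1)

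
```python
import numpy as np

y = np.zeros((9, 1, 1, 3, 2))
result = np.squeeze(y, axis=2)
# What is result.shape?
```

(9, 1, 3, 2)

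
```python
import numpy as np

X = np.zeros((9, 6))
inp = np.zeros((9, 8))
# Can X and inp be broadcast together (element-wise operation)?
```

No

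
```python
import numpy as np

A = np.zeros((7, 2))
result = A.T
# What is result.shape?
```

(2, 7)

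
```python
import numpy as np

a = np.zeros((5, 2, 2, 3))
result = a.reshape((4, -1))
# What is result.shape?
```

(4, 15)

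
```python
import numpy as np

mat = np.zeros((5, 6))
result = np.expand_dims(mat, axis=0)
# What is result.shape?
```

(1, 5, 6)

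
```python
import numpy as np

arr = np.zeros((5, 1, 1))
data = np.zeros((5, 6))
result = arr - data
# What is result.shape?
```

(5, 5, 6)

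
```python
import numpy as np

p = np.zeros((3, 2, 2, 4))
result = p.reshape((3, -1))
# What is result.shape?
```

(3, 16)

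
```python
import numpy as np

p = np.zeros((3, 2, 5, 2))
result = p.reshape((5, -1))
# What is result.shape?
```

(5, 12)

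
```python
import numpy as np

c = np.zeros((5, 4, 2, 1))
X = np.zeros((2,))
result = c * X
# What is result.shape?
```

(5, 4, 2, 2)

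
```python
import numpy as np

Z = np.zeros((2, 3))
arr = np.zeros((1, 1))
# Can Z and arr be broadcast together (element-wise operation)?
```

Yes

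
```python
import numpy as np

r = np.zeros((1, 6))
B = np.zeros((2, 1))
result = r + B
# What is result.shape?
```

(2, 6)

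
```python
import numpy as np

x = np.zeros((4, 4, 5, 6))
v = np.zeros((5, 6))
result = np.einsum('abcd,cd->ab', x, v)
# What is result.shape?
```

(4, 4)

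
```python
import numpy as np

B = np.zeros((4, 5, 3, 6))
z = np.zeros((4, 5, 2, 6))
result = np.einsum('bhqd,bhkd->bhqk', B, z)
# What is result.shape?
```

(4, 5, 3, 2)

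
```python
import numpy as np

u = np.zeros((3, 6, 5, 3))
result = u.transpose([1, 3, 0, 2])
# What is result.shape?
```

(6, 3, 3, 5)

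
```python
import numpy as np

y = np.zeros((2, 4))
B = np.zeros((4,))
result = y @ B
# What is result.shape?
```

(2,)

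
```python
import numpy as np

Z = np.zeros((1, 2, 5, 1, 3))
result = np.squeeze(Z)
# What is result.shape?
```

(2, 5, 3)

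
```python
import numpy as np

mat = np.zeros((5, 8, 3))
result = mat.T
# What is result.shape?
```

(3, 8, 5)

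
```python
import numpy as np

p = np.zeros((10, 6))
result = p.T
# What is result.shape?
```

(6, 10)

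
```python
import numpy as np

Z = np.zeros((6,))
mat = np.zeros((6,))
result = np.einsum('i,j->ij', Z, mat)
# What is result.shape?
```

(6, 6)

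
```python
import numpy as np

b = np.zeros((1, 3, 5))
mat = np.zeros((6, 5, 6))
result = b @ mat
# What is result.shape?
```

(6, 3, 6)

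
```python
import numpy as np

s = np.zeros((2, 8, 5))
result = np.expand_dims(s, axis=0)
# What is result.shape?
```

(1, 2, 8, 5)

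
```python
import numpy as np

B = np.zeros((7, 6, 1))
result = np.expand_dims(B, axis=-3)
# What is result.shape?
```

(7, 1, 6, 1)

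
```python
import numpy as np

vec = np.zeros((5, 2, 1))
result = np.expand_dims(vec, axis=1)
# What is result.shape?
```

(5, 1, 2, 1)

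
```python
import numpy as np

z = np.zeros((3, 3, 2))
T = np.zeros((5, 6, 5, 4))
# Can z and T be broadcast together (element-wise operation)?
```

No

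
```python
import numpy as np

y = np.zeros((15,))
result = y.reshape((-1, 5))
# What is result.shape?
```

(3, 5)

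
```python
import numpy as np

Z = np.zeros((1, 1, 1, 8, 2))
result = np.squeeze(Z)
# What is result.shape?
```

(8, 2)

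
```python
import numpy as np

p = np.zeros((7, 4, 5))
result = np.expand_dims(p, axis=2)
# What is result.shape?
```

(7, 4, 1, 5)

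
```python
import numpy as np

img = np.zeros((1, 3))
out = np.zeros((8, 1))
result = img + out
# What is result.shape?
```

(8, 3)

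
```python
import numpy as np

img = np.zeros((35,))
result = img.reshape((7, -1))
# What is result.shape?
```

(7, 5)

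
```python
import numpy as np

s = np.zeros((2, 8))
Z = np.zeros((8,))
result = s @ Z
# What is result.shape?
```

(2,)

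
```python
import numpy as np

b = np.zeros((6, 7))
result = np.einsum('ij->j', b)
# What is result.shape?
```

(7,)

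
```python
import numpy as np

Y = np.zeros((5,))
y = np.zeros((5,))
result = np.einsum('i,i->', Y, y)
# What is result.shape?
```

()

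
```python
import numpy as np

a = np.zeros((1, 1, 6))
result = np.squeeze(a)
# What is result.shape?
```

(6,)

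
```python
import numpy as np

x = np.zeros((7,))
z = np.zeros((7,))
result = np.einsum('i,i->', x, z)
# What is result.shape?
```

()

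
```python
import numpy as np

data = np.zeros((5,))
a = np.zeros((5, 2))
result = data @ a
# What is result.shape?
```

(2,)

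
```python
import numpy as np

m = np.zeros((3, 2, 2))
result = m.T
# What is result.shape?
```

(2, 2, 3)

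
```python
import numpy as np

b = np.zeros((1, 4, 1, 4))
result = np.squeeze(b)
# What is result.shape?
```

(4, 4)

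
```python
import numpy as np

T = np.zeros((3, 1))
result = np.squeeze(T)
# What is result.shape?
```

(3,)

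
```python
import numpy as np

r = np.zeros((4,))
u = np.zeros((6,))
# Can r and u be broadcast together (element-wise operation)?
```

No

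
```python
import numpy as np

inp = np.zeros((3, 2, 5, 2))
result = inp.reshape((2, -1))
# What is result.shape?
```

(2, 30)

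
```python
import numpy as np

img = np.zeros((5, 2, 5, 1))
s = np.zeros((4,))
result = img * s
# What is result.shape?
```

(5, 2, 5, 4)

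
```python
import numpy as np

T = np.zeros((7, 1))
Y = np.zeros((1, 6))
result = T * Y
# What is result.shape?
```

(7, 6)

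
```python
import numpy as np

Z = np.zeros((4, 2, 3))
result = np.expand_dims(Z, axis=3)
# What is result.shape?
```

(4, 2, 3, 1)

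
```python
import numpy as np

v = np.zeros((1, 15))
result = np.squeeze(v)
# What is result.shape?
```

(15,)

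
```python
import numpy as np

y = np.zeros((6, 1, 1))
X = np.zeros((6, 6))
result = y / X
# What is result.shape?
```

(6, 6, 6)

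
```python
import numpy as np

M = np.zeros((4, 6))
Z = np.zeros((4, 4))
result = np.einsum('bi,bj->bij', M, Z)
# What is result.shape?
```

(4, 6, 4)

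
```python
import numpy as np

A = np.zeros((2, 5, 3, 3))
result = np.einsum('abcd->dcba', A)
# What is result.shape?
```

(3, 3, 5, 2)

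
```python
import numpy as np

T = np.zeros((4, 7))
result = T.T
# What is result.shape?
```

(7, 4)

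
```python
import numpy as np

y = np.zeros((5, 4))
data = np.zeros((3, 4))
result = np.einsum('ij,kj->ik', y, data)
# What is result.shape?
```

(5, 3)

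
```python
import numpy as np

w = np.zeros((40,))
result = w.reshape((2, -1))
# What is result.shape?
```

(2, 20)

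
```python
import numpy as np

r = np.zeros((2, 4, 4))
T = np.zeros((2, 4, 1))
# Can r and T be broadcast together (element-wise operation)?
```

Yes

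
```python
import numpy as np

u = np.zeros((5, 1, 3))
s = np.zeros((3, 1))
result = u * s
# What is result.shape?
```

(5, 3, 3)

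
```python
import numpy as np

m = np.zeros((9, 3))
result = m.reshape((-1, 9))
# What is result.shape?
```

(3, 9)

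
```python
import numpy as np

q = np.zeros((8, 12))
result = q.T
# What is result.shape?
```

(12, 8)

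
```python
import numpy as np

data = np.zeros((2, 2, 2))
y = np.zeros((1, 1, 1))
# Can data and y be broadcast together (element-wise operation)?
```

Yes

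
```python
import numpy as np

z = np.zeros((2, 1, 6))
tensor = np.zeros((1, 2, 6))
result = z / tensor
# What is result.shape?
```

(2, 2, 6)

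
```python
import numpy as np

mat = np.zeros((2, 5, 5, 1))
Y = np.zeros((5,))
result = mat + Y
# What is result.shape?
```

(2, 5, 5, 5)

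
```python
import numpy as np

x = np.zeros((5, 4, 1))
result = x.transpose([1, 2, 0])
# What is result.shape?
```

(4, 1, 5)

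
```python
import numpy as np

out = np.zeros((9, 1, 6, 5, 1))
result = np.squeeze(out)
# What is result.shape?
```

(9, 6, 5)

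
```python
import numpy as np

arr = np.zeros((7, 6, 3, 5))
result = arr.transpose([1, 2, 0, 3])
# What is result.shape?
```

(6, 3, 7, 5)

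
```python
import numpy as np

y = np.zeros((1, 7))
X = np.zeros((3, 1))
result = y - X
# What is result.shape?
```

(3, 7)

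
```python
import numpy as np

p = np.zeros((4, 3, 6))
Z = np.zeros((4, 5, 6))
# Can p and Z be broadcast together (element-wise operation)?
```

No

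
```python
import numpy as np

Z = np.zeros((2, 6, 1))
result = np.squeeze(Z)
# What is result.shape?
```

(2, 6)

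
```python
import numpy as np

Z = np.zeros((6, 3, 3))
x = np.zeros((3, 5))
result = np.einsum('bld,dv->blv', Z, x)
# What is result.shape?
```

(6, 3, 5)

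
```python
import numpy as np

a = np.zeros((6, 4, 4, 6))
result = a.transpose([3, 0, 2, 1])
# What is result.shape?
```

(6, 6, 4, 4)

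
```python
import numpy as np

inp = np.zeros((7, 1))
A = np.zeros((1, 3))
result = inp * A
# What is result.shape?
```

(7, 3)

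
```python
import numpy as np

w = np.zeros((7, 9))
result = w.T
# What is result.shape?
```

(9, 7)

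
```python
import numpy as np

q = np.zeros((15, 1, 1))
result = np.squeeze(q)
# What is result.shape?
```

(15,)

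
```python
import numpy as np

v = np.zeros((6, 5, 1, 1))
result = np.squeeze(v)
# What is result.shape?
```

(6, 5)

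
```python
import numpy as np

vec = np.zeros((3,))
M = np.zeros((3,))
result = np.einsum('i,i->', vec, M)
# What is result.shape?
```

()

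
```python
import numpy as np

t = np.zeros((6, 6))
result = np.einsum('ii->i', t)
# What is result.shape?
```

(6,)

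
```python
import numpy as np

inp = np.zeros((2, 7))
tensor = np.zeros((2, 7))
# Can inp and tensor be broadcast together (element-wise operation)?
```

Yes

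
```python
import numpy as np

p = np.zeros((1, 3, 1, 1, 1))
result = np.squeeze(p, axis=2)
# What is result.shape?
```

(1, 3, 1, 1)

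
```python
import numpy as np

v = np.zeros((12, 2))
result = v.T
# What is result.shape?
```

(2, 12)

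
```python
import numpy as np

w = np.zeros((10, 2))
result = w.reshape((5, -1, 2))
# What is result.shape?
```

(5, 2, 2)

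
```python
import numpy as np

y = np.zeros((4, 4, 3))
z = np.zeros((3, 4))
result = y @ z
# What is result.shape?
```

(4, 4, 4)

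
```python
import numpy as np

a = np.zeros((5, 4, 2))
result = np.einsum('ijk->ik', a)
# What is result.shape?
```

(5, 2)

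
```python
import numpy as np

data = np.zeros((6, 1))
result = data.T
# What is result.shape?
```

(1, 6)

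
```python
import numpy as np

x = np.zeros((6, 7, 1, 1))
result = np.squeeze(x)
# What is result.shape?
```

(6, 7)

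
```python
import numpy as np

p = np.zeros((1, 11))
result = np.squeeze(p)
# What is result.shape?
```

(11,)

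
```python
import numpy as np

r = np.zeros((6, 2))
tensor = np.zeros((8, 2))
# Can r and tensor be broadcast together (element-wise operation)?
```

No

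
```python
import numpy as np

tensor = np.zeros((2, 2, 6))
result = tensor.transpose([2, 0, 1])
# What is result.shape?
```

(6, 2, 2)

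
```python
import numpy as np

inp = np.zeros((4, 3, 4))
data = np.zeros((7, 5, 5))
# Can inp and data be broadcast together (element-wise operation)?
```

No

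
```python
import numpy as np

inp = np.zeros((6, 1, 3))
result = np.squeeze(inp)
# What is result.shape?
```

(6, 3)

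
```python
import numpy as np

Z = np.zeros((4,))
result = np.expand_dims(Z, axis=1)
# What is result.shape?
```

(4, 1)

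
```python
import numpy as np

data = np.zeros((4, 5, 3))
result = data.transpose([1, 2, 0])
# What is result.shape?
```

(5, 3, 4)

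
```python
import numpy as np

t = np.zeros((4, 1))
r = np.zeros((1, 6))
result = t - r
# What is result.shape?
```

(4, 6)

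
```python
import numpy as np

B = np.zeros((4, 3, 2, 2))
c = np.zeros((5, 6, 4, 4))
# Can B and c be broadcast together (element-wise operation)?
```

No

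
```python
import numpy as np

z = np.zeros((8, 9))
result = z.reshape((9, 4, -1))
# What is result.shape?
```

(9, 4, 2)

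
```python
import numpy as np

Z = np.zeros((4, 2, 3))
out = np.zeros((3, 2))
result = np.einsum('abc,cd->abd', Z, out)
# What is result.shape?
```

(4, 2, 2)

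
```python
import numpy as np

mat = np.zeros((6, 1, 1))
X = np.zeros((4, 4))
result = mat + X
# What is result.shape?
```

(6, 4, 4)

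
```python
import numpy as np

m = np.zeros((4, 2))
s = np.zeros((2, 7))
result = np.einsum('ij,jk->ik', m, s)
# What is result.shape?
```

(4, 7)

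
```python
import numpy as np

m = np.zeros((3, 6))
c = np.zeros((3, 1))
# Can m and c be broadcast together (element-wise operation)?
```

Yes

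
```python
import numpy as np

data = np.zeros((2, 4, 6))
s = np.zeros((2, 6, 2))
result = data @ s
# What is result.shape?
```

(2, 4, 2)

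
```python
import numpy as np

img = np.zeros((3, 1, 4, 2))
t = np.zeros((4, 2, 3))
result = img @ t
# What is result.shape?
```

(3, 4, 4, 3)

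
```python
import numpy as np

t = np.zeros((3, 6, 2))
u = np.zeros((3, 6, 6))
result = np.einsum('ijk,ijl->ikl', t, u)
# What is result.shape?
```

(3, 2, 6)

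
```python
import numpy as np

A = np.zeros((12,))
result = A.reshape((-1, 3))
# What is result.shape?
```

(4, 3)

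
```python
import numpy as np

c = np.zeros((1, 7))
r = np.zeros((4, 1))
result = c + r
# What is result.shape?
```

(4, 7)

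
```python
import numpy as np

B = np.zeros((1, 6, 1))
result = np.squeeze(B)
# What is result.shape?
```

(6,)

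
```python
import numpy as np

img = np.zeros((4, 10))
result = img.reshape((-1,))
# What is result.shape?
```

(40,)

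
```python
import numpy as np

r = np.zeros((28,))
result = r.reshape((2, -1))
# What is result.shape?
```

(2, 14)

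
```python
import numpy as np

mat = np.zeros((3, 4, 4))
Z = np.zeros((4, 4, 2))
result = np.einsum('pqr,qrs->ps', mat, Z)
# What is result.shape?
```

(3, 2)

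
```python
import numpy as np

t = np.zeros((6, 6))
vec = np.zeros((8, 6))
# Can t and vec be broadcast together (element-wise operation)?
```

No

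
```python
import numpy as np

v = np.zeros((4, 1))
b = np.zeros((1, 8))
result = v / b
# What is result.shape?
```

(4, 8)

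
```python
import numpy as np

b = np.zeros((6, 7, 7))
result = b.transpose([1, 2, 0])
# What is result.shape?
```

(7, 7, 6)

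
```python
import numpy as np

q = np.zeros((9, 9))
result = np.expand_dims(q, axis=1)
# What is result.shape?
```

(9, 1, 9)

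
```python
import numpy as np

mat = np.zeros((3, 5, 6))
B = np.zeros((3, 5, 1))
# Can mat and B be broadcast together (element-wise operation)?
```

Yes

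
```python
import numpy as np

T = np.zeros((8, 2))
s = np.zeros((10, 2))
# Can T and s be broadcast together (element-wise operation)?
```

No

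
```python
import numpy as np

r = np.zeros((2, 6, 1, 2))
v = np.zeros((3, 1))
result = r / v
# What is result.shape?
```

(2, 6, 3, 2)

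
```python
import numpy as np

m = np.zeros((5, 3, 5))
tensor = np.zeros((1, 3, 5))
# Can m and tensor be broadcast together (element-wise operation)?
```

Yes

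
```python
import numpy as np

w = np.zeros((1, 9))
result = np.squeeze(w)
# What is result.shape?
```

(9,)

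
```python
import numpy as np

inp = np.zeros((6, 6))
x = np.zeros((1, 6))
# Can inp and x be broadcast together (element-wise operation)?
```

Yes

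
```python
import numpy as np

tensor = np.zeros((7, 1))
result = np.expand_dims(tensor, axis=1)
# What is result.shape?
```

(7, 1, 1)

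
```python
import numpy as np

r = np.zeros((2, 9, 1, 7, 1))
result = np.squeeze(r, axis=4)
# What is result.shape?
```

(2, 9, 1, 7)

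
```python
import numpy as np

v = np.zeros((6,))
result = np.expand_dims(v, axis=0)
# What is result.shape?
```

(1, 6)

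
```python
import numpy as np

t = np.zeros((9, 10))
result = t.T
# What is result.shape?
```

(10, 9)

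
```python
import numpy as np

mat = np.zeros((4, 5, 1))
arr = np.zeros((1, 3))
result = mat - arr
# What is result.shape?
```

(4, 5, 3)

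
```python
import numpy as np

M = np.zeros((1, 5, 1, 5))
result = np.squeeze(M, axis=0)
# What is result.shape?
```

(5, 1, 5)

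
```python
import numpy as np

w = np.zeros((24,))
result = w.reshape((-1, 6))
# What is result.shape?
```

(4, 6)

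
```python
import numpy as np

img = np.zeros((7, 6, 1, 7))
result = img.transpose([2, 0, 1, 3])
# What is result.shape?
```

(1, 7, 6, 7)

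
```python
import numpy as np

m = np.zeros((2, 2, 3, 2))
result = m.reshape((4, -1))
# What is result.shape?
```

(4, 6)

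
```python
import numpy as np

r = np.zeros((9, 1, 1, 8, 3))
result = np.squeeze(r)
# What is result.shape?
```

(9, 8, 3)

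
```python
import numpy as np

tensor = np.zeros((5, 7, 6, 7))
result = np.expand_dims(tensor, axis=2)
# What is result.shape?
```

(5, 7, 1, 6, 7)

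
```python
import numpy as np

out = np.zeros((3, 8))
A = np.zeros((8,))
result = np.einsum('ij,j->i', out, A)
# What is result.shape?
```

(3,)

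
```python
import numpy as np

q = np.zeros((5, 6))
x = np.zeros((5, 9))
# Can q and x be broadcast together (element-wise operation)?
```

No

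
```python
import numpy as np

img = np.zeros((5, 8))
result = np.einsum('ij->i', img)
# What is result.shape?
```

(5,)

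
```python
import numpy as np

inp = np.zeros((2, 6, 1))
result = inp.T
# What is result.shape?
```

(1, 6, 2)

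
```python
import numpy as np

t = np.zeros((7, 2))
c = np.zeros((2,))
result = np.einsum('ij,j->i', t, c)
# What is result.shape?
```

(7,)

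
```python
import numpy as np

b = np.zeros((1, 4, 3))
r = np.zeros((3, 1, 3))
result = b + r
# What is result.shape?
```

(3, 4, 3)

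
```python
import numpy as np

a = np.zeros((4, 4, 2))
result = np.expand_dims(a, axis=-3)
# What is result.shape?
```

(4, 1, 4, 2)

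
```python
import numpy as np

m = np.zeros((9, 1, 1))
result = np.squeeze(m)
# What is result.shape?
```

(9,)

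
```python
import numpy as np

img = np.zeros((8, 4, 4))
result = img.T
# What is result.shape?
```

(4, 4, 8)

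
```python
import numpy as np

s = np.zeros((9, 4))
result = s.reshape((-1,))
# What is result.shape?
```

(36,)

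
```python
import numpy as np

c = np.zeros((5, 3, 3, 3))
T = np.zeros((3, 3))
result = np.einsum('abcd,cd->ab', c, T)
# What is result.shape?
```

(5, 3)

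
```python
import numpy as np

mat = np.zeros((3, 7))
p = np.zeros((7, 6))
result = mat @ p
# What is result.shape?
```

(3, 6)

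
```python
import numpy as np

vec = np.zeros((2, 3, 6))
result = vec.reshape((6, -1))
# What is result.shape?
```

(6, 6)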